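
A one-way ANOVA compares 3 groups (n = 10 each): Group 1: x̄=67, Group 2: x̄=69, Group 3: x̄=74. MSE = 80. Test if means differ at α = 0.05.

Grand mean = 70.0. SS_between = 260.0, MS_between = 130.0. F = 1.625, F_crit ≈ 3.354. Fail to reject H₀.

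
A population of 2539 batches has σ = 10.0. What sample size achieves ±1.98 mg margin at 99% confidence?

Without FPC: n₀ = (2.576×10.0/1.98)² = 169.263. With FPC: n = n₀N/(n₀+N-1) = 158.7 → n = 159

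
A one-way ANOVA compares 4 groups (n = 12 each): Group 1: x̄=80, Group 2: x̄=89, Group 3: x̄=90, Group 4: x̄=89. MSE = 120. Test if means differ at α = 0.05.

Grand mean = 87.0. SS_between = 792.0, MS_between = 264.0. F = 2.2, F_crit ≈ 2.816. Fail to reject H₀.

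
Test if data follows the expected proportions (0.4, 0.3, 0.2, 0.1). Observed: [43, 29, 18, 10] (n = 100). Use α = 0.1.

Expected: [40.0, 30.0, 20.0, 10.0]. χ² = 0.458. df = 3, critical = 6.251. Fail to reject H₀.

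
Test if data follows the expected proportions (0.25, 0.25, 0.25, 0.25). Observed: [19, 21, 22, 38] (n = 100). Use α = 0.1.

Expected: [25.0, 25.0, 25.0, 25.0]. χ² = 9.2. df = 3, critical = 6.251. Reject H₀.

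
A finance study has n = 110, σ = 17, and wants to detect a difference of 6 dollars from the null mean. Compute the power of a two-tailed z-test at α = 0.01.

SE = σ/√n = 17/√110 = 1.621. Non-centrality λ = d/SE = 6/1.621 = 3.702. Power ≈ Φ(λ - z_{α/2}) = Φ(3.702 - 2.576) = Φ(1.126) = 0.87.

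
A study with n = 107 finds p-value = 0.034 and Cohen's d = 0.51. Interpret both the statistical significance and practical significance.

Statistically significant (p = 0.034 < 0.05). Cohen's d = 0.51 indicates a medium effect size. Both statistical and practical significance should be considered.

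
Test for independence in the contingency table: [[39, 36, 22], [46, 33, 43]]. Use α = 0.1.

χ² = 4.699. df = 2, critical = 4.605. Reject H₀. Variables are dependent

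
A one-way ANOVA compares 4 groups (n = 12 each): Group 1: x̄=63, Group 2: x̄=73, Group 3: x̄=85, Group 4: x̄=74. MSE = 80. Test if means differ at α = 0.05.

Grand mean = 73.75. SS_between = 2913.0, MS_between = 971.0. F = 12.137, F_crit ≈ 2.816. Reject H₀.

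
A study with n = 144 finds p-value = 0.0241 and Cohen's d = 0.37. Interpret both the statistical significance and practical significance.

Statistically significant (p = 0.0241 < 0.05). Cohen's d = 0.37 indicates a small effect size. Both statistical and practical significance should be considered.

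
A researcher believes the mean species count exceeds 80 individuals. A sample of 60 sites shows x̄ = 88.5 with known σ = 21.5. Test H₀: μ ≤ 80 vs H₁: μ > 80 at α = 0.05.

z = 3.062. Critical value: 1.645. Reject H₀.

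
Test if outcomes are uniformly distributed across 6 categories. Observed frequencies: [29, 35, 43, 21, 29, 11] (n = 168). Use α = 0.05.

Expected = 28 each. χ² = Σ(O-E)²/E = 21.929. df = 5, critical value = 11.07. Reject H₀.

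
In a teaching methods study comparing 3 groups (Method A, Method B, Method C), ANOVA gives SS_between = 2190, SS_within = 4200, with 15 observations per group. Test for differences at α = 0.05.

df_between = 2, df_within = 42. F = MS_between/MS_within = 1095.0/100.0 = 10.95. F_crit ≈ 3.22. Reject H₀. At least one mean differs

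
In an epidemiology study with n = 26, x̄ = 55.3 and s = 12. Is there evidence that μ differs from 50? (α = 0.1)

t = (x̄ - μ₀)/(s/√n) = (55.3 - 50)/(12/√26) = 2.252. df = 25, critical t = ±1.708. Reject H₀.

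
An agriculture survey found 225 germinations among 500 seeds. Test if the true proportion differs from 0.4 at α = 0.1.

p̂ = 0.45, p₀ = 0.4. z = (p̂ - p₀)/√(p₀(1-p₀)/n) = 2.282. Critical: ±1.645. Reject H₀.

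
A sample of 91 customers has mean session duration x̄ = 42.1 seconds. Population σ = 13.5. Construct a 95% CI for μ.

CI = x̄ ± z*(σ/√n) = 42.1 ± 1.96(13.5/√91) = 42.1 ± 2.77 = (39.33, 44.87)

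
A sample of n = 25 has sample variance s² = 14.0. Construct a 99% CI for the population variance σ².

df = 24. χ²_{0.005} = 45.559, χ²_{0.995} = 9.886. CI for σ² = ((n-1)s²/χ²_{α/2}, (n-1)s²/χ²_{1-α/2}) = (24·14.0/45.559, 24·14.0/9.886) = (7.38, 33.99)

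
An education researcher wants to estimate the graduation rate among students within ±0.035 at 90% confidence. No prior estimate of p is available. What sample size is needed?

Conservative approach: use p = 0.5 (maximizes p(1-p) = 0.25). n = z²(0.25)/E² = 1.645²×0.25/0.035² = 552.2 → n = 553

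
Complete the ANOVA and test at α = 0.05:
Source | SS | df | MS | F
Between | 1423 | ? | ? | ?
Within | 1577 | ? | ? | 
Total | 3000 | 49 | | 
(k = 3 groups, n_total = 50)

df_between = 2, df_within = 47. MS_between = 711.5, MS_within = 33.55. F = 21.205, F_crit ≈ 3.195. Reject H₀.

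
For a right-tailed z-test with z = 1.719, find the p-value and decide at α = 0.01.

p = P(Z > 1.719) = 1 - Φ(1.719) ≈ 0.0428. Since p ≥ 0.01, fail to reject H₀ (not significant) at α = 0.01.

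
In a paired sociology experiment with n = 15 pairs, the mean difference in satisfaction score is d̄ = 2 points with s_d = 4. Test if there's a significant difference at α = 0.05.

t = d̄/(s_d/√n) = 2/(4/√15) = 1.936. df = 14, critical t = ±2.145. Fail to reject H₀.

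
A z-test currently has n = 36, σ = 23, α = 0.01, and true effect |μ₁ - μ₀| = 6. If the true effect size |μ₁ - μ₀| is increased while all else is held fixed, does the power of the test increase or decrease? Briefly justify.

Power increases: a larger true effect increases the non-centrality λ = |μ₁ - μ₀|/(σ/√n).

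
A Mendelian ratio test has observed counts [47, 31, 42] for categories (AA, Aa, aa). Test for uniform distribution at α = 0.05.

Expected = 40 each. χ² = Σ(O-E)²/E = 3.35. df = 2, critical value = 5.991. Fail to reject H₀.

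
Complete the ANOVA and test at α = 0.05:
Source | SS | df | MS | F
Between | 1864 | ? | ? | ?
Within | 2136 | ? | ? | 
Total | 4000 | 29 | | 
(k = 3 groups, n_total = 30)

df_between = 2, df_within = 27. MS_between = 932.0, MS_within = 79.11. F = 11.781, F_crit ≈ 3.354. Reject H₀.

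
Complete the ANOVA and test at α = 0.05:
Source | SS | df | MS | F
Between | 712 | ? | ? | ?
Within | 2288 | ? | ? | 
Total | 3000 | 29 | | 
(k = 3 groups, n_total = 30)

df_between = 2, df_within = 27. MS_between = 356.0, MS_within = 84.74. F = 4.201, F_crit ≈ 3.354. Reject H₀.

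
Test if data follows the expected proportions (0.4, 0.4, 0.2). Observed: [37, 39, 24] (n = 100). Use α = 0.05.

Expected: [40.0, 40.0, 20.0]. χ² = 1.05. df = 2, critical = 5.991. Fail to reject H₀.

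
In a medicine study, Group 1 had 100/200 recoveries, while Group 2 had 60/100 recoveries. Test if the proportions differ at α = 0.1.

p̂₁ = 0.5, p̂₂ = 0.6, pooled p̂ = 0.533. z = -1.637. Critical: ±1.645. Fail to reject H₀.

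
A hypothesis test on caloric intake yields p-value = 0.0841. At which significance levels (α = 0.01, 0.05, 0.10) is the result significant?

p = 0.0841. Significant at: α = 0.1.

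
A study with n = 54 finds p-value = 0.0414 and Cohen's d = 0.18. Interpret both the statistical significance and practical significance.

Statistically significant (p = 0.0414 < 0.05). Cohen's d = 0.18 indicates a very small effect size. Both statistical and practical significance should be considered.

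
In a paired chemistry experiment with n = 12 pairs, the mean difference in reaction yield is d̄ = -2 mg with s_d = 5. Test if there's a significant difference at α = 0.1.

t = d̄/(s_d/√n) = -2/(5/√12) = -1.386. df = 11, critical t = ±1.796. Fail to reject H₀.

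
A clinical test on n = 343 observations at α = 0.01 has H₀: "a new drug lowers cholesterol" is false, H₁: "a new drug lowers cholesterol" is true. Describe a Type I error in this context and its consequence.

Type I error: rejecting H₀ when it is true — concluding that a new drug lowers cholesterol when in fact it is not. Consequence: approving an ineffective drug — patients take a useless medication and may skip effective alternatives.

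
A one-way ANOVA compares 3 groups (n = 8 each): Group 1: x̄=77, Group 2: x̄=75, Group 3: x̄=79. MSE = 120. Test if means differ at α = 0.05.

Grand mean = 77.0. SS_between = 64.0, MS_between = 32.0. F = 0.267, F_crit ≈ 3.467. Fail to reject H₀.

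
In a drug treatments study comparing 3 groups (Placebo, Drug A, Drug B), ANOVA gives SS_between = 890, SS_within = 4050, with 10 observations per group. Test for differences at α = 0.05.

df_between = 2, df_within = 27. F = MS_between/MS_within = 445.0/150.0 = 2.967. F_crit ≈ 3.354. Fail to reject H₀.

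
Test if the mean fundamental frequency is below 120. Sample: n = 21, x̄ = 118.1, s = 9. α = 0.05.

t = (118.1 - 120)/(9/√21) = -0.967, df = 20. Critical t = -1.725. Fail to reject H₀.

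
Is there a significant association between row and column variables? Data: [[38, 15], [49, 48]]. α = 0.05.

χ² = 6.313. df = 1, critical = 3.841. Reject H₀. Variables are dependent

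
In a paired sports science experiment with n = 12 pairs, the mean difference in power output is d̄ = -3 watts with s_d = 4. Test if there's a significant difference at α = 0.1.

t = d̄/(s_d/√n) = -3/(4/√12) = -2.598. df = 11, critical t = ±1.796. Reject H₀.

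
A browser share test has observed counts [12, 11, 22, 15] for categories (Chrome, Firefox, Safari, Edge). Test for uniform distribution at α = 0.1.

Expected = 15 each. χ² = Σ(O-E)²/E = 4.933. df = 3, critical value = 6.251. Fail to reject H₀.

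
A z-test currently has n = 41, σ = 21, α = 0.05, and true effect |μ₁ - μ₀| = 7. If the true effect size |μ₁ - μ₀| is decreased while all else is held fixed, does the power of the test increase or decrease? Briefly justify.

Power decreases: a smaller true effect decreases the non-centrality λ = |μ₁ - μ₀|/(σ/√n).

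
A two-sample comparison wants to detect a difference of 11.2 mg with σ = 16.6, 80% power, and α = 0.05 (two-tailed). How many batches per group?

n per group = 2(z_α/2 + z_β)²σ²/d² = 2×(1.96 + 0.84)²×16.6²/11.2² = 34.4 → n = 35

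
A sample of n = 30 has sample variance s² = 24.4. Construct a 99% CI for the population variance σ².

df = 29. χ²_{0.005} = 52.336, χ²_{0.995} = 13.121. CI for σ² = ((n-1)s²/χ²_{α/2}, (n-1)s²/χ²_{1-α/2}) = (29·24.4/52.336, 29·24.4/13.121) = (13.52, 53.93)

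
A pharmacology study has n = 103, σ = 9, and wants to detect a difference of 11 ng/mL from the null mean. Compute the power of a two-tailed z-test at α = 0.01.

SE = σ/√n = 9/√103 = 0.887. Non-centrality λ = d/SE = 11/0.887 = 12.404. Power ≈ Φ(λ - z_{α/2}) = Φ(12.404 - 2.576) = Φ(9.828) = 1.0.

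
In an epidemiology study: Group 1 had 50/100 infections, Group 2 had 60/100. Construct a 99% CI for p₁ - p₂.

p̂₁ = 0.5, p̂₂ = 0.6. Difference = -0.1. CI = (-0.28, 0.08)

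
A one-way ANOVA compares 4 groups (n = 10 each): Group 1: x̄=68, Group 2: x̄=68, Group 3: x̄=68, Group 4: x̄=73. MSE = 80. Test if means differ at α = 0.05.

Grand mean = 69.25. SS_between = 187.5, MS_between = 62.5. F = 0.781, F_crit ≈ 2.866. Fail to reject H₀.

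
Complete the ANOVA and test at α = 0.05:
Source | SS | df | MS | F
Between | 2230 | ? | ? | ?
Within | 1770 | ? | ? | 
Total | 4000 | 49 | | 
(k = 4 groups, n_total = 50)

df_between = 3, df_within = 46. MS_between = 743.33, MS_within = 38.48. F = 19.318, F_crit ≈ 2.807. Reject H₀.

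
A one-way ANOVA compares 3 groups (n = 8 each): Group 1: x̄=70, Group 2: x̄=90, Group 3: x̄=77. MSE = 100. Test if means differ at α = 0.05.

Grand mean = 79.0. SS_between = 1648.0, MS_between = 824.0. F = 8.24, F_crit ≈ 3.467. Reject H₀.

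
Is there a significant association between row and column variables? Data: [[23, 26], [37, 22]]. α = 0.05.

χ² = 2.697. df = 1, critical = 3.841. Fail to reject H₀. No evidence of dependence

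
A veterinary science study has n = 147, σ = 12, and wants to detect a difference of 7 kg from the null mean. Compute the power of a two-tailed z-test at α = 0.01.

SE = σ/√n = 12/√147 = 0.99. Non-centrality λ = d/SE = 7/0.99 = 7.073. Power ≈ Φ(λ - z_{α/2}) = Φ(7.073 - 2.576) = Φ(4.497) = 1.0.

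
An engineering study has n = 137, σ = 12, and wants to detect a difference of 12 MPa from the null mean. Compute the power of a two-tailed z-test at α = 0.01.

SE = σ/√n = 12/√137 = 1.025. Non-centrality λ = d/SE = 12/1.025 = 11.705. Power ≈ Φ(λ - z_{α/2}) = Φ(11.705 - 2.576) = Φ(9.129) = 1.0.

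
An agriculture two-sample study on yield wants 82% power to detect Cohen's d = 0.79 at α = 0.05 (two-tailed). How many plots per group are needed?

z_{α/2} = 1.96, z_β = Φ⁻¹(0.82) = 0.915. For medium effect (d = 0.79): n per group = 2(z_{α/2} + z_β)²/d² = 2(1.96 + 0.915)²/0.79² = 26.5 → 27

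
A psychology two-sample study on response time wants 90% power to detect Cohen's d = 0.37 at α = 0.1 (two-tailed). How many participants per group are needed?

z_{α/2} = 1.645, z_β = Φ⁻¹(0.9) = 1.282. For small effect (d = 0.37): n per group = 2(z_{α/2} + z_β)²/d² = 2(1.645 + 1.282)²/0.37² = 125.2 → 126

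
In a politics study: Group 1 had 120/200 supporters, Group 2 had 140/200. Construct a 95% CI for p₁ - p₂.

p̂₁ = 0.6, p̂₂ = 0.7. Difference = -0.1. CI = (-0.193, -0.007)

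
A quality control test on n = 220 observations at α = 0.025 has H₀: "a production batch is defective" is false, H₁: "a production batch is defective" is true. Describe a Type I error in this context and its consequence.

Type I error: rejecting H₀ when it is true — concluding that a production batch is defective when in fact it is not. Consequence: scrapping a good batch — wasted material and cost for no reason.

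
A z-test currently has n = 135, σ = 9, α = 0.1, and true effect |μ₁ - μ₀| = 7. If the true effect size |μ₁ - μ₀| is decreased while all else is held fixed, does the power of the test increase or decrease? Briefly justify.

Power decreases: a smaller true effect decreases the non-centrality λ = |μ₁ - μ₀|/(σ/√n).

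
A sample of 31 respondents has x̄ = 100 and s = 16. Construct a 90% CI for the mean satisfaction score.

CI = x̄ ± t*(s/√n) = 100 ± 1.697(16/√31) = (95.12, 104.88)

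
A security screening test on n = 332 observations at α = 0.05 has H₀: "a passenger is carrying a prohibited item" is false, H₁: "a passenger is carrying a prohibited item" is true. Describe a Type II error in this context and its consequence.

Type II error: failing to reject H₀ when it is false — concluding that a passenger is carrying a prohibited item is not supported when in fact it is. Consequence: letting a prohibited item through — security breach.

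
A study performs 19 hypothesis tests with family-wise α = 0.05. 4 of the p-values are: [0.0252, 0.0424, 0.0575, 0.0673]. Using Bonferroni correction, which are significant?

Bonferroni α = 0.05/19 = 0.00263. None of the given p-values are significant.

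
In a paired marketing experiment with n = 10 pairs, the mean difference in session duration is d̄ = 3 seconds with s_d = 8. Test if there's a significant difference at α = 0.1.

t = d̄/(s_d/√n) = 3/(8/√10) = 1.186. df = 9, critical t = ±1.833. Fail to reject H₀.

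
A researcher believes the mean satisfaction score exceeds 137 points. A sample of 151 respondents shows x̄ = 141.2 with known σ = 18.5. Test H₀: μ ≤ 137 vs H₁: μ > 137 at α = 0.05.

z = 2.79. Critical value: 1.645. Reject H₀.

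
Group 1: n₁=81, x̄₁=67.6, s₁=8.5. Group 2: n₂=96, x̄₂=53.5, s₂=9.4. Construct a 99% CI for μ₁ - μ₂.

Difference = 14.1. SE = √(8.5²/81 + 9.4²/96) = 1.346. CI = (10.63, 17.57)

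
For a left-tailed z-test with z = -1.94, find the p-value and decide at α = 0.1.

p = P(Z < -1.94) = Φ(-1.94) ≈ 0.0262. Since p < 0.1, reject H₀ (significant) at α = 0.1.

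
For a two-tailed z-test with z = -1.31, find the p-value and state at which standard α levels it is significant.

p = 2·P(Z > |-1.31|) = 2·(1 - Φ(1.31)) ≈ 0.1902. Not significant at any standard level.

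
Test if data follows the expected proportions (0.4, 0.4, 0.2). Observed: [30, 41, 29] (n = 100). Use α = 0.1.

Expected: [40.0, 40.0, 20.0]. χ² = 6.575. df = 2, critical = 4.605. Reject H₀.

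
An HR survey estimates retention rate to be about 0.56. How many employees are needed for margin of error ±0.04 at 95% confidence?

n = z²p(1-p)/E² = 1.96²×0.56×0.44/0.04² = 591.6 → n = 592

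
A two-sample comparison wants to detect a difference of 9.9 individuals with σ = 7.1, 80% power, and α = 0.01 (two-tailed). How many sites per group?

n per group = 2(z_α/2 + z_β)²σ²/d² = 2×(2.576 + 0.84)²×7.1²/9.9² = 12.004 → n = 13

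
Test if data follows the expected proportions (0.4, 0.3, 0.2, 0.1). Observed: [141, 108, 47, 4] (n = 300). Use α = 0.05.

Expected: [120.0, 90.0, 60.0, 30.0]. χ² = 32.625. df = 3, critical = 7.815. Reject H₀.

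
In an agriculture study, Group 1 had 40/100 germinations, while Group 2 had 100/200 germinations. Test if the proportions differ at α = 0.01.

p̂₁ = 0.4, p̂₂ = 0.5, pooled p̂ = 0.467. z = -1.637. Critical: ±2.576. Fail to reject H₀.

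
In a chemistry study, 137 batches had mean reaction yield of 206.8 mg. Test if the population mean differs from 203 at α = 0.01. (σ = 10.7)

z = (x̄ - μ₀)/(σ/√n) = (206.8 - 203)/(10.7/√137) = 4.157. Critical value: ±2.576. Since |4.157| > 2.576, Reject H₀.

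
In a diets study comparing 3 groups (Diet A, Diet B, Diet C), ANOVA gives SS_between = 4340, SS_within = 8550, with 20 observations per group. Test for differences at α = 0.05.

df_between = 2, df_within = 57. F = MS_between/MS_within = 2170.0/150.0 = 14.467. F_crit ≈ 3.159. Reject H₀. At least one mean differs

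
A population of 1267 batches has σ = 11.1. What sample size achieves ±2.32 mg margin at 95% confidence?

Without FPC: n₀ = (1.96×11.1/2.32)² = 87.939. With FPC: n = n₀N/(n₀+N-1) = 82.3 → n = 83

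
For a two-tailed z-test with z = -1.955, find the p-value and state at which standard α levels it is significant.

p = 2·P(Z > |-1.955|) = 2·(1 - Φ(1.955)) ≈ 0.0506. Significant at α = 0.1.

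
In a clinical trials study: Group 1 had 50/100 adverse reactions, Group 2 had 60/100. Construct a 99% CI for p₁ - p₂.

p̂₁ = 0.5, p̂₂ = 0.6. Difference = -0.1. CI = (-0.28, 0.08)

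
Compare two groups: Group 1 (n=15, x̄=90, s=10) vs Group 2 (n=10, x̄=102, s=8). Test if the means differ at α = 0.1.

Pooled sp = 9.27. t = -3.171, df = 23. Critical t = ±1.714. Reject H₀.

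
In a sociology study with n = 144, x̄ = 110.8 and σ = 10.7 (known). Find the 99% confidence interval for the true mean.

CI = x̄ ± z*(σ/√n) = 110.8 ± 2.576(10.7/√144) = 110.8 ± 2.3 = (108.5, 113.1)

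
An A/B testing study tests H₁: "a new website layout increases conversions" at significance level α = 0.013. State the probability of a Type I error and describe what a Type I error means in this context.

P(Type I error) = α = 0.013. A Type I error is rejecting H₀ when H₀ is actually true (false positive) — here, concluding that a new website layout increases conversions when in fact this is not the case. Consequence: rolling out a layout that doesn't actually help — wasted engineering effort.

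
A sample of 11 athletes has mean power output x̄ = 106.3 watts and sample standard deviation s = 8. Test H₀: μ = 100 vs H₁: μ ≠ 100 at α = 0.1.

t = (x̄ - μ₀)/(s/√n) = (106.3 - 100)/(8/√11) = 2.612. df = 10, critical t = ±1.812. Reject H₀.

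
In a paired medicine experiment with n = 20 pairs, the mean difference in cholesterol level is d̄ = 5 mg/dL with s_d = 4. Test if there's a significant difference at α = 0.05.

t = d̄/(s_d/√n) = 5/(4/√20) = 5.59. df = 19, critical t = ±2.093. Reject H₀.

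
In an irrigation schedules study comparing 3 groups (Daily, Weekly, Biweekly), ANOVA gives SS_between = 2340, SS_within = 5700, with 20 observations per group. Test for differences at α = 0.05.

df_between = 2, df_within = 57. F = MS_between/MS_within = 1170.0/100.0 = 11.7. F_crit ≈ 3.159. Reject H₀. At least one mean differs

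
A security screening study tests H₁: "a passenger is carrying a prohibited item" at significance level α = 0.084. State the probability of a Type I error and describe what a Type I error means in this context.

P(Type I error) = α = 0.084. A Type I error is rejecting H₀ when H₀ is actually true (false positive) — here, concluding that a passenger is carrying a prohibited item when in fact this is not the case. Consequence: detaining an innocent passenger — delay and inconvenience.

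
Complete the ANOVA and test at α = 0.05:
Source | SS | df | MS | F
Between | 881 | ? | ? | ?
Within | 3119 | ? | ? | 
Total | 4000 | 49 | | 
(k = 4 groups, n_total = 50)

df_between = 3, df_within = 46. MS_between = 293.67, MS_within = 67.8. F = 4.331, F_crit ≈ 2.807. Reject H₀.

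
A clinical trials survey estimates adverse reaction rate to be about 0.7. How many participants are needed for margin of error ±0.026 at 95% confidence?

n = z²p(1-p)/E² = 1.96²×0.7×0.3/0.026² = 1193.4 → n = 1194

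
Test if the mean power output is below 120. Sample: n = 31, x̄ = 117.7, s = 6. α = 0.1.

t = (117.7 - 120)/(6/√31) = -2.134, df = 30. Critical t = -1.31. Reject H₀.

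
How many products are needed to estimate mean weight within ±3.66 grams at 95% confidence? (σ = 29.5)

n = (z*σ/E)² = (1.96×29.5/3.66)² = 249.6 → n = 250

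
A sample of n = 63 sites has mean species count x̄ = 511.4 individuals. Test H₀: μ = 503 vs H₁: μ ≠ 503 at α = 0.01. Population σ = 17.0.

z = (x̄ - μ₀)/(σ/√n) = (511.4 - 503)/(17.0/√63) = 3.922. Critical value: ±2.576. Since |3.922| > 2.576, Reject H₀.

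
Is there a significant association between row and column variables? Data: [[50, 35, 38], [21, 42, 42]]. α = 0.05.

χ² = 11.331. df = 2, critical = 5.991. Reject H₀. Variables are dependent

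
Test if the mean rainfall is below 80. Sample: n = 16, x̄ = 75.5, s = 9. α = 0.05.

t = (75.5 - 80)/(9/√16) = -2.0, df = 15. Critical t = -1.753. Reject H₀.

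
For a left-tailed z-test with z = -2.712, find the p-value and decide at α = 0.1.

p = P(Z < -2.712) = Φ(-2.712) ≈ 0.0033. Since p < 0.1, reject H₀ (significant) at α = 0.1.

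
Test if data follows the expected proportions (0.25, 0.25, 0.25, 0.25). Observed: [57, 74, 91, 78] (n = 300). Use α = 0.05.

Expected: [75.0, 75.0, 75.0, 75.0]. χ² = 7.867. df = 3, critical = 7.815. Reject H₀.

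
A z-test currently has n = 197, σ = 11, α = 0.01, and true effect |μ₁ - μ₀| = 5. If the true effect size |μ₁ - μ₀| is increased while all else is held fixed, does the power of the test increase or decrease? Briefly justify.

Power increases: a larger true effect increases the non-centrality λ = |μ₁ - μ₀|/(σ/√n).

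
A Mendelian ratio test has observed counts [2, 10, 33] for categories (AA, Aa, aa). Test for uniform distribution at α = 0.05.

Expected = 15 each. χ² = Σ(O-E)²/E = 34.533. df = 2, critical value = 5.991. Reject H₀.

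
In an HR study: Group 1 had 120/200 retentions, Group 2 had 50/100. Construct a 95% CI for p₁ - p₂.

p̂₁ = 0.6, p̂₂ = 0.5. Difference = 0.1. CI = (-0.019, 0.219)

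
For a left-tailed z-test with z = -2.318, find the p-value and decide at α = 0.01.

p = P(Z < -2.318) = Φ(-2.318) ≈ 0.0102. Since p ≥ 0.01, fail to reject H₀ (not significant) at α = 0.01.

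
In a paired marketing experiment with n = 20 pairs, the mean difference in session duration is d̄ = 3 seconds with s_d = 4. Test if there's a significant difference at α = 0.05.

t = d̄/(s_d/√n) = 3/(4/√20) = 3.354. df = 19, critical t = ±2.093. Reject H₀.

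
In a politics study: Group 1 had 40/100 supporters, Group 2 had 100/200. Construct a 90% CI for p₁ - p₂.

p̂₁ = 0.4, p̂₂ = 0.5. Difference = -0.1. CI = (-0.199, -0.001)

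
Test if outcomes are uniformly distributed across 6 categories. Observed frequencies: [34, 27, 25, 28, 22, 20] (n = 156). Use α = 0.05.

Expected = 26 each. χ² = Σ(O-E)²/E = 4.692. df = 5, critical value = 11.07. Fail to reject H₀.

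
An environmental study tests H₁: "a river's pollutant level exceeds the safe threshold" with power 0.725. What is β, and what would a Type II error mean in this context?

β = 1 - power = 1 - 0.725 = 0.275. A Type II error is failing to reject H₀ when H₀ is false (false negative) — here, failing to conclude that a river's pollutant level exceeds the safe threshold when in fact it is true. Consequence: allowing unsafe pollution to continue.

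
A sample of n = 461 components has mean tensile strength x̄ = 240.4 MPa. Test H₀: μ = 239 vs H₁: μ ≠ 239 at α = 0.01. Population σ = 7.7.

z = (x̄ - μ₀)/(σ/√n) = (240.4 - 239)/(7.7/√461) = 3.904. Critical value: ±2.576. Since |3.904| > 2.576, Reject H₀.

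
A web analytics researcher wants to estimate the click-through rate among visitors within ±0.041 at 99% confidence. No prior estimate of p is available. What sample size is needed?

Conservative approach: use p = 0.5 (maximizes p(1-p) = 0.25). n = z²(0.25)/E² = 2.576²×0.25/0.041² = 986.9 → n = 987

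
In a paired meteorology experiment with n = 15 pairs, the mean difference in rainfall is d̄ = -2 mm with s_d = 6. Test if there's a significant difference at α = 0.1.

t = d̄/(s_d/√n) = -2/(6/√15) = -1.291. df = 14, critical t = ±1.761. Fail to reject H₀.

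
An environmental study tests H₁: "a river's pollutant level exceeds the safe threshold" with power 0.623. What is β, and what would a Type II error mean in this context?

β = 1 - power = 1 - 0.623 = 0.377. A Type II error is failing to reject H₀ when H₀ is false (false negative) — here, failing to conclude that a river's pollutant level exceeds the safe threshold when in fact it is true. Consequence: allowing unsafe pollution to continue.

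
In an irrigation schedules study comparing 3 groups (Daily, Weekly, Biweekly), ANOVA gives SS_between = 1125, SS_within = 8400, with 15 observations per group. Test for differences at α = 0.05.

df_between = 2, df_within = 42. F = MS_between/MS_within = 562.5/200.0 = 2.812. F_crit ≈ 3.22. Fail to reject H₀.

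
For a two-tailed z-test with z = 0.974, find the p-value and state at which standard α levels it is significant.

p = 2·P(Z > |0.974|) = 2·(1 - Φ(0.974)) ≈ 0.3301. Not significant at any standard level.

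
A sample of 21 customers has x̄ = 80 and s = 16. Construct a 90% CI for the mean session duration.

CI = x̄ ± t*(s/√n) = 80 ± 1.725(16/√21) = (73.98, 86.02)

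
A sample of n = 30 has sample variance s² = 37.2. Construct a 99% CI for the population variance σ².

df = 29. χ²_{0.005} = 52.336, χ²_{0.995} = 13.121. CI for σ² = ((n-1)s²/χ²_{α/2}, (n-1)s²/χ²_{1-α/2}) = (29·37.2/52.336, 29·37.2/13.121) = (20.61, 82.22)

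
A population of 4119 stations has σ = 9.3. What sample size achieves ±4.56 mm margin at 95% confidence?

Without FPC: n₀ = (1.96×9.3/4.56)² = 15.979. With FPC: n = n₀N/(n₀+N-1) = 15.9 → n = 16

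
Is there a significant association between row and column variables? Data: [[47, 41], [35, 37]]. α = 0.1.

χ² = 0.365. df = 1, critical = 2.706. Fail to reject H₀. No evidence of dependence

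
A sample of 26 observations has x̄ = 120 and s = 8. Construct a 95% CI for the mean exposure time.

CI = x̄ ± t*(s/√n) = 120 ± 2.06(8/√26) = (116.77, 123.23)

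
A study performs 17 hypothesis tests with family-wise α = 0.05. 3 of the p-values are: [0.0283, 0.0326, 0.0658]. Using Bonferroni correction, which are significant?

Bonferroni α = 0.05/17 = 0.00294. None of the given p-values are significant.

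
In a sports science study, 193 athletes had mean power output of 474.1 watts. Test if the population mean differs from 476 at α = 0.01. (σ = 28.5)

z = (x̄ - μ₀)/(σ/√n) = (474.1 - 476)/(28.5/√193) = -0.926. Critical value: ±2.576. Since |-0.926| ≤ 2.576, Fail to reject H₀.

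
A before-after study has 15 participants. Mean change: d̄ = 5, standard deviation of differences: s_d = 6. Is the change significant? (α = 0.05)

t = d̄/(s_d/√n) = 5/(6/√15) = 3.227. df = 14, critical t = ±2.145. Reject H₀.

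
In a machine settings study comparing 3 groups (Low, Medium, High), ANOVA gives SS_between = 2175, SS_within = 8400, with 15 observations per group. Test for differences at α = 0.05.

df_between = 2, df_within = 42. F = MS_between/MS_within = 1087.5/200.0 = 5.438. F_crit ≈ 3.22. Reject H₀. At least one mean differs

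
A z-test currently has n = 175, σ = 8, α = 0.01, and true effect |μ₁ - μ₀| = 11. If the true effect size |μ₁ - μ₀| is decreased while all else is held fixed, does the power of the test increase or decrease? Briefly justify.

Power decreases: a smaller true effect decreases the non-centrality λ = |μ₁ - μ₀|/(σ/√n).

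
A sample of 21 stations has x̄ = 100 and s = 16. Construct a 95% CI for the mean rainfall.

CI = x̄ ± t*(s/√n) = 100 ± 2.086(16/√21) = (92.72, 107.28)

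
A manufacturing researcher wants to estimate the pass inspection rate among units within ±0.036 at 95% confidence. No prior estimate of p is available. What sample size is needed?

Conservative approach: use p = 0.5 (maximizes p(1-p) = 0.25). n = z²(0.25)/E² = 1.96²×0.25/0.036² = 741.05 → n = 742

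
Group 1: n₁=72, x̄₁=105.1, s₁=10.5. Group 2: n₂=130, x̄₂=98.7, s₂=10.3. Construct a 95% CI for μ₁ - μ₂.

Difference = 6.4. SE = √(10.5²/72 + 10.3²/130) = 1.532. CI = (3.4, 9.4)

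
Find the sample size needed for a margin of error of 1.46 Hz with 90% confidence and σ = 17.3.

n = (z*σ/E)² = (1.645×17.3/1.46)² = 379.9 → n = 380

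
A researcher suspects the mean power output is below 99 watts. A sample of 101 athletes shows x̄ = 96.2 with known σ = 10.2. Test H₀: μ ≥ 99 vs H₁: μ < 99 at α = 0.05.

z = -2.759. Critical value: -1.645. Reject H₀.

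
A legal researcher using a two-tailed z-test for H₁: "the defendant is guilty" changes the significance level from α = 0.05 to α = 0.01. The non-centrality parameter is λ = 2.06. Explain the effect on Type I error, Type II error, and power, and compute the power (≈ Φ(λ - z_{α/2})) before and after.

Decreasing α from 0.05 to 0.01:
• Type I error rate decreases (α is the Type I rate by definition).
• Critical value moves from z_{α/2} = 1.96 to 2.576, so power = Φ(λ - z_{α/2}) goes from Φ(2.06 - 1.96) = 0.54 to Φ(2.06 - 2.576) = 0.303.
• Type II error rate β = 1 - power therefore increases (0.46 → 0.697).
Appropriate when false positives are costly — here, convicting an innocent person.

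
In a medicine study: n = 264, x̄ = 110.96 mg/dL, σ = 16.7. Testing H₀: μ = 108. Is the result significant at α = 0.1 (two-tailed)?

z = (110.96 - 108)/(16.7/√264) = 2.88. Since |z| > 1.645, significant at α = 0.1.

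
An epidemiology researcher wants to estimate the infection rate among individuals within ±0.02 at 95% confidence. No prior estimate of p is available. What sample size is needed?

Conservative approach: use p = 0.5 (maximizes p(1-p) = 0.25). n = z²(0.25)/E² = 1.96²×0.25/0.02² = 2401.0 → n = 2401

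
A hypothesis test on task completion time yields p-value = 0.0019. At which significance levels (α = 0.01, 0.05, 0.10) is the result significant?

p = 0.0019. Significant at: α = 0.01, 0.05, 0.1.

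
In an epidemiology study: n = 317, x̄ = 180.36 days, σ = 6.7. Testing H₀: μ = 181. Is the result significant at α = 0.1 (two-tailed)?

z = (180.36 - 181)/(6.7/√317) = -1.701. Since |z| > 1.645, significant at α = 0.1.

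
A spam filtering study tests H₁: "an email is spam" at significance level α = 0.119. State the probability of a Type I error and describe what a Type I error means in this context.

P(Type I error) = α = 0.119. A Type I error is rejecting H₀ when H₀ is actually true (false positive) — here, concluding that an email is spam when in fact this is not the case. Consequence: a legitimate email is sent to the spam folder and the user misses it.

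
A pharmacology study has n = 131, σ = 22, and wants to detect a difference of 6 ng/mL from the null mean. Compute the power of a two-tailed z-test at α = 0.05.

SE = σ/√n = 22/√131 = 1.922. Non-centrality λ = d/SE = 6/1.922 = 3.122. Power ≈ Φ(λ - z_{α/2}) = Φ(3.122 - 1.96) = Φ(1.162) = 0.877.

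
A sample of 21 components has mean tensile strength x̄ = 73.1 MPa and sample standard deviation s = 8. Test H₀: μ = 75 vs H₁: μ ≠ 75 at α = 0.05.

t = (x̄ - μ₀)/(s/√n) = (73.1 - 75)/(8/√21) = -1.088. df = 20, critical t = ±2.086. Fail to reject H₀.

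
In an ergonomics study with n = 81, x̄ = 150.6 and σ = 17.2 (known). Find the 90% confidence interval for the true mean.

CI = x̄ ± z*(σ/√n) = 150.6 ± 1.645(17.2/√81) = 150.6 ± 3.14 = (147.46, 153.74)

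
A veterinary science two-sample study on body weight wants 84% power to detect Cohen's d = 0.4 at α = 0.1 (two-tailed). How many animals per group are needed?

z_{α/2} = 1.645, z_β = Φ⁻¹(0.84) = 0.994. For small effect (d = 0.4): n per group = 2(z_{α/2} + z_β)²/d² = 2(1.645 + 0.994)²/0.4² = 87.1 → 88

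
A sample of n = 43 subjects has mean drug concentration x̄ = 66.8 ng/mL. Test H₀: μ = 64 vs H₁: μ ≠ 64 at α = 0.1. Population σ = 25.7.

z = (x̄ - μ₀)/(σ/√n) = (66.8 - 64)/(25.7/√43) = 0.714. Critical value: ±1.645. Since |0.714| ≤ 1.645, Fail to reject H₀.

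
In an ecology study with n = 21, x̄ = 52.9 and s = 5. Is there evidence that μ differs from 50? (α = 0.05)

t = (x̄ - μ₀)/(s/√n) = (52.9 - 50)/(5/√21) = 2.658. df = 20, critical t = ±2.086. Reject H₀.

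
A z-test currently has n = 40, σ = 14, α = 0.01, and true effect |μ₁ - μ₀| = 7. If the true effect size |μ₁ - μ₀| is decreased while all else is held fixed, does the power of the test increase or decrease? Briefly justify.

Power decreases: a smaller true effect decreases the non-centrality λ = |μ₁ - μ₀|/(σ/√n).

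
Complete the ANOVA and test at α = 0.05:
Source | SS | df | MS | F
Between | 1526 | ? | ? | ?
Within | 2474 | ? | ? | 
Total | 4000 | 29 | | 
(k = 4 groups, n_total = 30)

df_between = 3, df_within = 26. MS_between = 508.67, MS_within = 95.15. F = 5.346, F_crit ≈ 2.975. Reject H₀.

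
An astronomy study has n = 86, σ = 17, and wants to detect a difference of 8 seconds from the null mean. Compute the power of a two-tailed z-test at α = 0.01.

SE = σ/√n = 17/√86 = 1.833. Non-centrality λ = d/SE = 8/1.833 = 4.364. Power ≈ Φ(λ - z_{α/2}) = Φ(4.364 - 2.576) = Φ(1.788) = 0.963.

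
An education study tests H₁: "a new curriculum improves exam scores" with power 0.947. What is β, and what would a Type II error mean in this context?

β = 1 - power = 1 - 0.947 = 0.053. A Type II error is failing to reject H₀ when H₀ is false (false negative) — here, failing to conclude that a new curriculum improves exam scores when in fact it is true. Consequence: keeping the old curriculum when the new one would have helped students.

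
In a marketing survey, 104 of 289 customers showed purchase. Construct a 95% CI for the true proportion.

p̂ = 0.36. CI = p̂ ± z*√(p̂(1-p̂)/n) = (0.305, 0.415)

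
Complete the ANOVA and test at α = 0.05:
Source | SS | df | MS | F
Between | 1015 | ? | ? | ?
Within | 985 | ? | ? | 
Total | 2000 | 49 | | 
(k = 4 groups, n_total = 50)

df_between = 3, df_within = 46. MS_between = 338.33, MS_within = 21.41. F = 15.8, F_crit ≈ 2.807. Reject H₀.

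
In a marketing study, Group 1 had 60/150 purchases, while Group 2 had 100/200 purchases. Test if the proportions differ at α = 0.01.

p̂₁ = 0.4, p̂₂ = 0.5, pooled p̂ = 0.457. z = -1.858. Critical: ±2.576. Fail to reject H₀.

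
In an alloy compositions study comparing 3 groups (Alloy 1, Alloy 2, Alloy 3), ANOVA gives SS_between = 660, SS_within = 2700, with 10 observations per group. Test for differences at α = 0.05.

df_between = 2, df_within = 27. F = MS_between/MS_within = 330.0/100.0 = 3.3. F_crit ≈ 3.354. Fail to reject H₀.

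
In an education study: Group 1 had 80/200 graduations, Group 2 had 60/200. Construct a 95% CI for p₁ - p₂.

p̂₁ = 0.4, p̂₂ = 0.3. Difference = 0.1. CI = (0.007, 0.193)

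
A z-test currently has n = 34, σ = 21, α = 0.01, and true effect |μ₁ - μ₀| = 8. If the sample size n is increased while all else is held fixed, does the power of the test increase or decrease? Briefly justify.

Power increases: a larger n shrinks the standard error σ/√n, moving the sampling distribution under H₁ further from the critical value.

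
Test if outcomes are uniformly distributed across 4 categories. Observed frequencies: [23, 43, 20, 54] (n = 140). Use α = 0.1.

Expected = 35 each. χ² = Σ(O-E)²/E = 22.686. df = 3, critical value = 6.251. Reject H₀.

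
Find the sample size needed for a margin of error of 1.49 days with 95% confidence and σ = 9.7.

n = (z*σ/E)² = (1.96×9.7/1.49)² = 162.8 → n = 163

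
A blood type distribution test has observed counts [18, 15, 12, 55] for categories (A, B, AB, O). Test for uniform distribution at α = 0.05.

Expected = 25 each. χ² = Σ(O-E)²/E = 48.72. df = 3, critical value = 7.815. Reject H₀.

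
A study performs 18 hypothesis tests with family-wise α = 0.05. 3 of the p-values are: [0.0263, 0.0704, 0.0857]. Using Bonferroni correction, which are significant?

Bonferroni α = 0.05/18 = 0.00278. None of the given p-values are significant.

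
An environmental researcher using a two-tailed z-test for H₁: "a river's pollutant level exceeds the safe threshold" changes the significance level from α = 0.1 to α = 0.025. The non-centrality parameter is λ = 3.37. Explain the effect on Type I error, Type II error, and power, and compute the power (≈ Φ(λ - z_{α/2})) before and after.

Decreasing α from 0.1 to 0.025:
• Type I error rate decreases (α is the Type I rate by definition).
• Critical value moves from z_{α/2} = 1.645 to 2.241, so power = Φ(λ - z_{α/2}) goes from Φ(3.37 - 1.645) = 0.958 to Φ(3.37 - 2.241) = 0.871.
• Type II error rate β = 1 - power therefore increases (0.042 → 0.129).
Appropriate when false positives are costly — here, shutting down a compliant factory unnecessarily.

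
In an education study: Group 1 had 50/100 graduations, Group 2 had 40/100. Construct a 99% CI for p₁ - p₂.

p̂₁ = 0.5, p̂₂ = 0.4. Difference = 0.1. CI = (-0.08, 0.28)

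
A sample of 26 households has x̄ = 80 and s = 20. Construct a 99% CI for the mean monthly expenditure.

CI = x̄ ± t*(s/√n) = 80 ± 2.787(20/√26) = (69.07, 90.93)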